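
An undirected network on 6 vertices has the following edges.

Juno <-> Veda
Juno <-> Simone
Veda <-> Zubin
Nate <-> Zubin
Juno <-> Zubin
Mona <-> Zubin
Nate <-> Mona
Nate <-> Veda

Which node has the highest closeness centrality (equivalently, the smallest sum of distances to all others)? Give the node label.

Farness (sum of distances to all others) for each node — Juno:7, Mona:9, Nate:8, Simone:11, Veda:7, Zubin:6.
The smallest farness is 6, for Zubin, so Zubin has the highest closeness.

Zubin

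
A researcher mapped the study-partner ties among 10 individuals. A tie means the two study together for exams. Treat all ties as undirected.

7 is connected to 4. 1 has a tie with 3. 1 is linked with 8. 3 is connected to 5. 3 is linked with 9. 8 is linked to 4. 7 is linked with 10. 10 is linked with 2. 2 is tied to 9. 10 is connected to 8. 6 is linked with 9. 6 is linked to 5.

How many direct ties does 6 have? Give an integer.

2

6 is directly tied to 5 and 9. That is 2 neighbors, so the degree of 6 is 2.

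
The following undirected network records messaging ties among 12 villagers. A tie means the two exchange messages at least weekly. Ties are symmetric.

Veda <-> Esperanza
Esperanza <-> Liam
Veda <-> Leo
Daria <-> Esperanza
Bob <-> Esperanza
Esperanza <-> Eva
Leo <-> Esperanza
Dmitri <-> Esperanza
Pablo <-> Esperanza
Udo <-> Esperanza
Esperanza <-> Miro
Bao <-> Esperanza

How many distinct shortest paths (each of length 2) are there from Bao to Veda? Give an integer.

The shortest distance is 2, and the only length-2 path is Bao–Esperanza–Veda. So there is exactly 1 shortest path.

1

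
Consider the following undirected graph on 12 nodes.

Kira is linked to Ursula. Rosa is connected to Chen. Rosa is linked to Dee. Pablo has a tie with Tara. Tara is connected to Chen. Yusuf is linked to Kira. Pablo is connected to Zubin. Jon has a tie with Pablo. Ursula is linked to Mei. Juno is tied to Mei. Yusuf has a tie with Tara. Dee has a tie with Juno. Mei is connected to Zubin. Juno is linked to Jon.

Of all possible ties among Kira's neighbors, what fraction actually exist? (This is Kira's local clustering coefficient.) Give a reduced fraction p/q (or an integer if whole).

Kira's neighbors: Ursula and Yusuf (k = 2).
Possible neighbor pairs: C(2,2) = 1. Edges among them: none → e = 0.
Clustering(Kira) = 0/1.

0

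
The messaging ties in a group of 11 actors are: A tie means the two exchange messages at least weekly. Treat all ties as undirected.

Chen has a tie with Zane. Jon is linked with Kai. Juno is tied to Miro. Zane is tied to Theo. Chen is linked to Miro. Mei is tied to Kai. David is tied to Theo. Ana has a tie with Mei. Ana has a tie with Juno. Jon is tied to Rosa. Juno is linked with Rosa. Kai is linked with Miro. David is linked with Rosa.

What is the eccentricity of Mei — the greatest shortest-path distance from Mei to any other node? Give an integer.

5

Distances from Mei: Ana:1, Chen:3, David:4, Jon:2, Juno:2, Kai:1, Miro:2, Rosa:3, Theo:5, Zane:4.
The largest is 5 (to Theo), so the eccentricity of Mei is 5.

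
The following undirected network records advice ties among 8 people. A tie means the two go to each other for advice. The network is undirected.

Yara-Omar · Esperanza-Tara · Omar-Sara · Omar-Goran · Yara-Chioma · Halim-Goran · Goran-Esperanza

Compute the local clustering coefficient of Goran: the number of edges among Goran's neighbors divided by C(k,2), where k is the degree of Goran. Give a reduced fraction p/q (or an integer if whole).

Goran's neighbors: Esperanza, Halim, and Omar (k = 3).
Possible neighbor pairs: C(3,2) = 3. Edges among them: none → e = 0.
Clustering(Goran) = 0/3 = 0.

0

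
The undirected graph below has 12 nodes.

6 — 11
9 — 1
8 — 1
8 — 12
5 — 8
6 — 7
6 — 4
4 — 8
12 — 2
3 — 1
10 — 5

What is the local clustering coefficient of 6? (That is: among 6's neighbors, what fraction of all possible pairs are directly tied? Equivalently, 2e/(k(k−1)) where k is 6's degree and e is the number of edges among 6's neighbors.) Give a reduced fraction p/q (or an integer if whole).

0

6's neighbors: 4, 7, and 11 (k = 3).
Possible neighbor pairs: C(3,2) = 3. Edges among them: none → e = 0.
Clustering(6) = 0/3 = 0.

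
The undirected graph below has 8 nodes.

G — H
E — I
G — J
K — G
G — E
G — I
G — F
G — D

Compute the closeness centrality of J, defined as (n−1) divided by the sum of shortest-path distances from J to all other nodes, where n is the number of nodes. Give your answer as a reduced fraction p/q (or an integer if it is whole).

7/13

Distances from J: D:2, E:2, F:2, G:1, H:2, I:2, K:2. Sum = 13.
n = 8, so closeness = 7/13.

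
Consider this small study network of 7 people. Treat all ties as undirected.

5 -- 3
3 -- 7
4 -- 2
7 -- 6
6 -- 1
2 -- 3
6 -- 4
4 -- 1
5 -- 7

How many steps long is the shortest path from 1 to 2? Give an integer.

One shortest route is 1 – 4 – 2, which uses 2 edges, and 1 and 2 are not directly tied, so nothing shorter exists. So d(1,2) = 2.

2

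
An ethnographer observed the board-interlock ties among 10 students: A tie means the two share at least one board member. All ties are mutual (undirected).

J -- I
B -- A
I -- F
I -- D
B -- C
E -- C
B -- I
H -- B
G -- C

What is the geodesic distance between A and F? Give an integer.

One shortest route is A – B – I – F, which uses 3 edges, and at distance 2 from A we only reach {C, H, I}, which does not include F. So d(A,F) = 3.

3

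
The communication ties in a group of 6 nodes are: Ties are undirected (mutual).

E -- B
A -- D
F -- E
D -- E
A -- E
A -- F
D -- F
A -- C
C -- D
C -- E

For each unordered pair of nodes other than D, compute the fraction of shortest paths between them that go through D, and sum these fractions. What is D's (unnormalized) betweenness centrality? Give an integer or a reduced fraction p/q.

1/3

Pairs whose geodesics pass through D — F–C: 1/3.
All other pairs contribute 0.
Summing the contributions gives betweenness(D) = 1/3.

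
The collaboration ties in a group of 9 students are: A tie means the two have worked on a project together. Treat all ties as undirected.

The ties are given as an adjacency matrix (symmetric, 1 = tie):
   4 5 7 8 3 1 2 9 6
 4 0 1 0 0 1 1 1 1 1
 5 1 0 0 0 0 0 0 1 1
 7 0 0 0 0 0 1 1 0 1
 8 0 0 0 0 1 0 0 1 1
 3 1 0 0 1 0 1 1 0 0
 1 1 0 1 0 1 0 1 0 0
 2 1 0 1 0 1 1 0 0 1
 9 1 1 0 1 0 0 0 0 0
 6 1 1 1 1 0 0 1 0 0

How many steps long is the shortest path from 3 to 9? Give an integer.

One shortest route is 3 – 4 – 9, which uses 2 edges, and 3 and 9 are not directly tied, so nothing shorter exists. So d(3,9) = 2.

2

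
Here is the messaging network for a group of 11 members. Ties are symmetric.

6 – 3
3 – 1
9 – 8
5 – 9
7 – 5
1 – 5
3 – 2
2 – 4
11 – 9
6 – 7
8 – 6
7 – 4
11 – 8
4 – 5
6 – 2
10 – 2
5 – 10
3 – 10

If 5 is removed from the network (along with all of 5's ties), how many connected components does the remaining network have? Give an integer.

1

5's neighbors (1, 4, 7, 9, and 10) remain reachable from one another through other ties, so the rest of the network stays in one piece.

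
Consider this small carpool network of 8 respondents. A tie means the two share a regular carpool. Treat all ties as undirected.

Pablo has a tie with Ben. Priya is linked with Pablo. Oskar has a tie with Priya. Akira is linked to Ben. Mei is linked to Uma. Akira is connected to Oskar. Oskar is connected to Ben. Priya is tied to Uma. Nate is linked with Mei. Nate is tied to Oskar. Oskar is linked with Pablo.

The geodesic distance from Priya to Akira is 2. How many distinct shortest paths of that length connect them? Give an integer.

The shortest distance is 2, and the only length-2 path is Priya–Oskar–Akira. So there is exactly 1 shortest path.

1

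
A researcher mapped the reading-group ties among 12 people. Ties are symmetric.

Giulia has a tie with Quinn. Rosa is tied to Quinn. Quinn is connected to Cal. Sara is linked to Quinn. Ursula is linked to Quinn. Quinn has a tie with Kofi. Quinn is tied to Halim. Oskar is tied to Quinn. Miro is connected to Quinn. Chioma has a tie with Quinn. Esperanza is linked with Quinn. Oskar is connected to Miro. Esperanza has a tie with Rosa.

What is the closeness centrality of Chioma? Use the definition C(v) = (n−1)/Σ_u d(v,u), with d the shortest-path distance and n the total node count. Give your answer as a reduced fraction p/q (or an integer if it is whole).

Distances from Chioma: Cal:2, Esperanza:2, Giulia:2, Halim:2, Kofi:2, Miro:2, Oskar:2, Quinn:1, Rosa:2, Sara:2, Ursula:2. Sum = 21.
n = 12, so closeness = 11/21.

11/21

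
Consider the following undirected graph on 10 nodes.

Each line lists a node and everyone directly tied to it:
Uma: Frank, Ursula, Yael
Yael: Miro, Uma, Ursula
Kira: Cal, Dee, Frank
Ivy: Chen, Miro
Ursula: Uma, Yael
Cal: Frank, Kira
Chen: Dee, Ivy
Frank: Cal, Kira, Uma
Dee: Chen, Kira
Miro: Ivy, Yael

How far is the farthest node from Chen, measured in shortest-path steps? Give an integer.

Distances from Chen: Cal:3, Dee:1, Frank:3, Ivy:1, Kira:2, Miro:2, Uma:4, Ursula:4, Yael:3.
The largest is 4 (to Uma and Ursula), so the eccentricity of Chen is 4.

4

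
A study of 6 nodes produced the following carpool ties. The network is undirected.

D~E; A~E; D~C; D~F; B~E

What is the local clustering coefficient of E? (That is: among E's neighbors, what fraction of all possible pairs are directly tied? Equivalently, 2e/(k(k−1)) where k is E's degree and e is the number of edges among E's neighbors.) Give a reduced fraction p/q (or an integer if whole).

0

E's neighbors: A, B, and D (k = 3).
Possible neighbor pairs: C(3,2) = 3. Edges among them: none → e = 0.
Clustering(E) = 0/3 = 0.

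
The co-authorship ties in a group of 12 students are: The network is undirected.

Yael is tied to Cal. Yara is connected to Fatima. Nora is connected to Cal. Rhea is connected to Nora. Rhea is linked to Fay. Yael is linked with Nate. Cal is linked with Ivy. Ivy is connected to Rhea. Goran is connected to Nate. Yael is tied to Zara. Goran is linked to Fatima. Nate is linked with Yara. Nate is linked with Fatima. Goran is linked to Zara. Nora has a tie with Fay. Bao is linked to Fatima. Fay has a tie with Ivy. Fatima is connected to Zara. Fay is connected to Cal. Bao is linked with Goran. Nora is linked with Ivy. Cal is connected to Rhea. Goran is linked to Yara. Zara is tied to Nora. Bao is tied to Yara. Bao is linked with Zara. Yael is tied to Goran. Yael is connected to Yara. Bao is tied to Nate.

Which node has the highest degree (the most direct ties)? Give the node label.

Degrees — Bao:5, Cal:5, Fatima:5, Fay:4, Goran:6, Ivy:4, Nate:5, Nora:5, Rhea:4, Yael:5, Yara:5, Zara:5.
The maximum is 6, attained only by Goran.

Goran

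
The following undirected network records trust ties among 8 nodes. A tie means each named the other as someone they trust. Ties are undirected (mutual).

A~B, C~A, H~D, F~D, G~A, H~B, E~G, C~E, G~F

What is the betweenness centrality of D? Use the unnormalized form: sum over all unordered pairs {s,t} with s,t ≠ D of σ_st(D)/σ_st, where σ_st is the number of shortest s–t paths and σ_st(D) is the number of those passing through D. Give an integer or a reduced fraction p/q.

7/3

Pairs whose geodesics pass through D — E–H: 1/3; G–H: 1/2; F–H: 1; F–B: 1/2.
All other pairs contribute 0.
Summing the contributions gives betweenness(D) = 7/3.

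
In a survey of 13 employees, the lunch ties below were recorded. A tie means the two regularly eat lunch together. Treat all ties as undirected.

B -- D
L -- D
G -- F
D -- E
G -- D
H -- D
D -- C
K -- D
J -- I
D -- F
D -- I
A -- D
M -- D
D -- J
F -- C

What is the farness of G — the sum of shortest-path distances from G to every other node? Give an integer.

22

Distances from G: A:2, B:2, C:2, D:1, E:2, F:1, H:2, I:2, J:2, K:2, L:2, M:2.
Sum = 2 + 2 + 2 + 1 + 2 + 1 + 2 + 2 + 2 + 2 + 2 + 2 = 22.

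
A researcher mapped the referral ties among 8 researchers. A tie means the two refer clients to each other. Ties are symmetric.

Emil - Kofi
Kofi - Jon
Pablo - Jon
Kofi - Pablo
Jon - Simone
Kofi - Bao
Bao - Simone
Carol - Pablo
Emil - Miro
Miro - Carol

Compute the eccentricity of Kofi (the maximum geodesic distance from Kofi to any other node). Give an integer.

2

Distances from Kofi: Bao:1, Carol:2, Emil:1, Jon:1, Miro:2, Pablo:1, Simone:2.
The largest is 2 (to Simone, Miro, and Carol), so the eccentricity of Kofi is 2.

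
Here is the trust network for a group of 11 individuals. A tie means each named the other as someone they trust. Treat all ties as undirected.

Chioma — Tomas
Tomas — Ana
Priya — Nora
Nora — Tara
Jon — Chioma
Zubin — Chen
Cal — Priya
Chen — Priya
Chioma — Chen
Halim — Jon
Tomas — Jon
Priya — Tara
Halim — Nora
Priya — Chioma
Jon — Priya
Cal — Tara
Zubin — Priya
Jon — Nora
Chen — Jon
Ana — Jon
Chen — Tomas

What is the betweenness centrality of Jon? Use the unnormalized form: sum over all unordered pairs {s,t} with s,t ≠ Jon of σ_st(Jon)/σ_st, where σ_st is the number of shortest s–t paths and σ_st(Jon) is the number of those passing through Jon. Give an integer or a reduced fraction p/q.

43/3

Pairs whose geodesics pass through Jon — Tomas–Halim: 1; Tomas–Priya: 1/3; Tomas–Tara: 2/4; Tomas–Cal: 1/3; Tomas–Nora: 1; Halim–Ana: 1; Halim–Priya: 1/2; Halim–Chen: 1; Halim–Zubin: 2/3; Halim–Cal: 1/3; Halim–Chioma: 1; Ana–Priya: 1; Ana–Chen: 1/2; Ana–Tara: 2/2 … (+6 more pairs).
All other pairs contribute 0.
Summing the contributions gives betweenness(Jon) = 43/3.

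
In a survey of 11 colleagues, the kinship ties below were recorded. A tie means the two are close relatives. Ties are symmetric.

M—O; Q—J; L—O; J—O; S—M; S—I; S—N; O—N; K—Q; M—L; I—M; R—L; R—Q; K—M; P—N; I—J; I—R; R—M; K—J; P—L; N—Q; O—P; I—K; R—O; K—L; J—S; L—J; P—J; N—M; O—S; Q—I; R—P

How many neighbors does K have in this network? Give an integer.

K is directly tied to I, J, L, M, and Q. That is 5 neighbors, so the degree of K is 5.

5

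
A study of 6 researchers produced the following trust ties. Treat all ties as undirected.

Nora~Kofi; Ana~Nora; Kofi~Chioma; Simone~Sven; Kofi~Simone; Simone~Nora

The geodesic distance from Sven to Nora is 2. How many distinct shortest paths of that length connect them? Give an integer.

1

The shortest distance is 2, and the only length-2 path is Sven–Simone–Nora. So there is exactly 1 shortest path.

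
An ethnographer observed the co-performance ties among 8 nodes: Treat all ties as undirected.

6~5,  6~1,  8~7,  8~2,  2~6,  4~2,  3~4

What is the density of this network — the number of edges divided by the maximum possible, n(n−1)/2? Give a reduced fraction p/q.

There are 7 edges and 8 nodes, so the maximum possible is C(8,2) = 28.
Density = 7/28 = 1/4.

1/4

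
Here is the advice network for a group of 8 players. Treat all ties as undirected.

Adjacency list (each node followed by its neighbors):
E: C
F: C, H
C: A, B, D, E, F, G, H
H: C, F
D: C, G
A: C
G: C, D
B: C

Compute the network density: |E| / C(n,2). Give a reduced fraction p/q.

There are 9 edges and 8 nodes, so the maximum possible is C(8,2) = 28.
Density = 9/28.

9/28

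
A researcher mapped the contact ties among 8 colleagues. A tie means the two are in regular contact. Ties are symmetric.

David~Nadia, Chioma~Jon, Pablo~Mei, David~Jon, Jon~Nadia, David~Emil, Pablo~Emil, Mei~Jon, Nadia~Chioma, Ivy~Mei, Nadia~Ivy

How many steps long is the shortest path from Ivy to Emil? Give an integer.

One shortest route is Ivy – Nadia – David – Emil, which uses 3 edges, and at distance 2 from Ivy we only reach {Chioma, David, Jon, Pablo}, which does not include Emil. So d(Ivy,Emil) = 3.

3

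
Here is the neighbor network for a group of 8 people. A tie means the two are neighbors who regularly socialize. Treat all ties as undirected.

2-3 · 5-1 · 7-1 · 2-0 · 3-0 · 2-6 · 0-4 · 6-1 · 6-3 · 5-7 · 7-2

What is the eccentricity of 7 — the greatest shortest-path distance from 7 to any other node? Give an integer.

3

Distances from 7: 0:2, 1:1, 2:1, 3:2, 4:3, 5:1, 6:2.
The largest is 3 (to 4), so the eccentricity of 7 is 3.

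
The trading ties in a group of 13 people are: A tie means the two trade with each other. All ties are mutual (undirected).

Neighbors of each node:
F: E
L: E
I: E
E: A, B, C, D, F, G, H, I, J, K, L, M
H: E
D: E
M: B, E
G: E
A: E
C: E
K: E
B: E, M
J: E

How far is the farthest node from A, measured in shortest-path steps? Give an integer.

2

Distances from A: B:2, C:2, D:2, E:1, F:2, G:2, H:2, I:2, J:2, K:2, L:2, M:2.
The largest is 2 (to F, H, G, B, C, L, M, K, I, J, and D), so the eccentricity of A is 2.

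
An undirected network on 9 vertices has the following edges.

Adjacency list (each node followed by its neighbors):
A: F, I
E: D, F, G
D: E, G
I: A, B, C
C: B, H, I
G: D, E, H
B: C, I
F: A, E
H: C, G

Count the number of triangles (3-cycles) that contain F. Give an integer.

F's neighbors are A and E, but none of them are tied to each other, so no triangle contains F.

0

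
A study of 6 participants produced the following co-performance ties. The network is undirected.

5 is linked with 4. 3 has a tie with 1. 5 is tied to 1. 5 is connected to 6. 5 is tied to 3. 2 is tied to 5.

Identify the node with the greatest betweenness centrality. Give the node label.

Unnormalized betweenness of each node: 1:0, 2:0, 3:0, 4:0, 5:9, 6:0.
5 has the largest value, 9, making it the main broker — the node through which the most shortest paths run.

5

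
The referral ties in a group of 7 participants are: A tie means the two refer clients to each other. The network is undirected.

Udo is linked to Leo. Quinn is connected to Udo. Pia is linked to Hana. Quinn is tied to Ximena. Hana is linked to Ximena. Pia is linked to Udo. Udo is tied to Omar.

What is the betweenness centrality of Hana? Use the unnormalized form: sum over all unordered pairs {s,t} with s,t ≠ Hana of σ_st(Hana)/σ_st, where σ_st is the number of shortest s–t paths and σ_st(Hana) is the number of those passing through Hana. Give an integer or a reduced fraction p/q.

1

Pairs whose geodesics pass through Hana — Ximena–Pia: 1.
All other pairs contribute 0.
Summing the contributions gives betweenness(Hana) = 1.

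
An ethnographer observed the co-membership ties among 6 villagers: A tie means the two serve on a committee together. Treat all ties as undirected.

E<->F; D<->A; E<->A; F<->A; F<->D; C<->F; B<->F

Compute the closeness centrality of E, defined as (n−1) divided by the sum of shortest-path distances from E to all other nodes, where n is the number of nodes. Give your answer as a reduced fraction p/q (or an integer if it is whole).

Distances from E: A:1, B:2, C:2, D:2, F:1. Sum = 8.
n = 6, so closeness = 5/8.

5/8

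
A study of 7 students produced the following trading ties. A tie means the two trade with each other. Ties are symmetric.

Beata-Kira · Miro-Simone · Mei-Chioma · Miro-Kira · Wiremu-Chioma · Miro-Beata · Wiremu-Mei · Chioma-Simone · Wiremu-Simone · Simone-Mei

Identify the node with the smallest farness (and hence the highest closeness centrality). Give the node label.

Simone

Farness (sum of distances to all others) for each node — Beata:13, Chioma:11, Kira:13, Mei:11, Miro:9, Simone:8, Wiremu:11.
The smallest farness is 8, for Simone, so Simone has the highest closeness.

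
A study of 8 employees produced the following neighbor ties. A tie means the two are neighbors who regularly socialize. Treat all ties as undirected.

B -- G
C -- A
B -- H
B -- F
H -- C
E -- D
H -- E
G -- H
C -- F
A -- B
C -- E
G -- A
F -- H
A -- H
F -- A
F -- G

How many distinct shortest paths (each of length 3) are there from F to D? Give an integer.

2

The shortest distance is 3. The length-3 paths are: F–H–E–D; F–C–E–D.
That gives 2 distinct shortest paths.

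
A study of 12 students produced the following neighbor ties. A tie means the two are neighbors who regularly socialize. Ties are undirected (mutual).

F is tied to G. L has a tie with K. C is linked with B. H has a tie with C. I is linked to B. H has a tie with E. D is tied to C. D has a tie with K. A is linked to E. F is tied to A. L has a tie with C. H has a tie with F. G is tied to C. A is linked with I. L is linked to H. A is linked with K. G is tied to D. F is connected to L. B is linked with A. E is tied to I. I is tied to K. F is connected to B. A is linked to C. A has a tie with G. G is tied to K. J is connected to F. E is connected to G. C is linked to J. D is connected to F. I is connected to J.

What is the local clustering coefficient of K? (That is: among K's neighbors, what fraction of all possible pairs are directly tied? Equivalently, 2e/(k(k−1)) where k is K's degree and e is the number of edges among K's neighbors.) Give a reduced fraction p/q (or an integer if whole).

K's neighbors: A, D, G, I, and L (k = 5).
Possible neighbor pairs: C(5,2) = 10. Edges among them: A–G, A–I, D–G → e = 3.
Clustering(K) = 3/10.

3/10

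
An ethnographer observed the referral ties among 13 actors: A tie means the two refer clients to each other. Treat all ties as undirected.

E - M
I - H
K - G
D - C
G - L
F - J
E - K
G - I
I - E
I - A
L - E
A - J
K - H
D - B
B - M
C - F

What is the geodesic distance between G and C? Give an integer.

5

One shortest route is G – I – A – J – F – C, which uses 5 edges, and at distance 4 from G we only reach {B, F}, which does not include C. So d(G,C) = 5.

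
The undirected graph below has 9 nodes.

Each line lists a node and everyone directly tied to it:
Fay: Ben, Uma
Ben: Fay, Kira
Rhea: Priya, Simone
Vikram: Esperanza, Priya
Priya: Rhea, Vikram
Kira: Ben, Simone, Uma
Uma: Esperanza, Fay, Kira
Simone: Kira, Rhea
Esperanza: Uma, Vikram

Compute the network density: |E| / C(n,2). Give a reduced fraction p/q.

There are 10 edges and 9 nodes, so the maximum possible is C(9,2) = 36.
Density = 10/36 = 5/18.

5/18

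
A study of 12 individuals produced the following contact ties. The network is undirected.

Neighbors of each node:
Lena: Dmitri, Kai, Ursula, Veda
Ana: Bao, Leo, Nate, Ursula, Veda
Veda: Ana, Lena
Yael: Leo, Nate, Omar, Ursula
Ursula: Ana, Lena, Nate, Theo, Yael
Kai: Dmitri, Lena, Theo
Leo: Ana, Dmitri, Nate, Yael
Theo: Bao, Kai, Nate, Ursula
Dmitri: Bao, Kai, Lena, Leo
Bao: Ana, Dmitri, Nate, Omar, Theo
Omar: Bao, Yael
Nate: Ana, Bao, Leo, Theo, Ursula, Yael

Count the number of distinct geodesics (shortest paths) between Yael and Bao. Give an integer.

The shortest distance is 2. The length-2 paths are: Yael–Omar–Bao; Yael–Nate–Bao.
That gives 2 distinct shortest paths.

2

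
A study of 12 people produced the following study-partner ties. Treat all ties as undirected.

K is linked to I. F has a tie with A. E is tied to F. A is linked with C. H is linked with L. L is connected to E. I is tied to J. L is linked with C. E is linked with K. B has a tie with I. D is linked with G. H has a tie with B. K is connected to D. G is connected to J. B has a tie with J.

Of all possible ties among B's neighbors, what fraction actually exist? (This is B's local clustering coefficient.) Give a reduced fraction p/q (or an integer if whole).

B's neighbors: H, I, and J (k = 3).
Possible neighbor pairs: C(3,2) = 3. Edges among them: I–J → e = 1.
Clustering(B) = 1/3.

1/3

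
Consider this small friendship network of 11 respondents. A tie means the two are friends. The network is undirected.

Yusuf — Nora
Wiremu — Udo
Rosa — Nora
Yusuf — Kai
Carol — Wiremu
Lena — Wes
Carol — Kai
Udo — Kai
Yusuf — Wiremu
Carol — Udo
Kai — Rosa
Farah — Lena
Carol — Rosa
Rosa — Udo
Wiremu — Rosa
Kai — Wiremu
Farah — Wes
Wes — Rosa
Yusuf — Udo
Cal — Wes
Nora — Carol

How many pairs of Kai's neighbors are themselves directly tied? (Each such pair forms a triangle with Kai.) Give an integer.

Kai's neighbors: Carol, Rosa, Udo, Wiremu, and Yusuf.
Neighbor pairs that are themselves tied: Kai–Carol–Rosa; Kai–Carol–Udo; Kai–Carol–Wiremu; Kai–Rosa–Udo; Kai–Rosa–Wiremu; Kai–Udo–Wiremu; Kai–Udo–Yusuf; Kai–Wiremu–Yusuf. Each forms one triangle with Kai, for 8 in total.

8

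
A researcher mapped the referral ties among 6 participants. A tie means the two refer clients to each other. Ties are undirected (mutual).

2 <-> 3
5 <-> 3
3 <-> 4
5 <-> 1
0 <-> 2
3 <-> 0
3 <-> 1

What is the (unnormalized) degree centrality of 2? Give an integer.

2

2 is directly tied to 0 and 3. That is 2 neighbors, so the degree of 2 is 2.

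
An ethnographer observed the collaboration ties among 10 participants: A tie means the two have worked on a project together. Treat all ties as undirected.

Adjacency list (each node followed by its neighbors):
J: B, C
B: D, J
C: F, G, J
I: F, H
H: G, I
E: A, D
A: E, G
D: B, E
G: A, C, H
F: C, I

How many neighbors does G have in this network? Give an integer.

3

G is directly tied to A, C, and H. That is 3 neighbors, so the degree of G is 3.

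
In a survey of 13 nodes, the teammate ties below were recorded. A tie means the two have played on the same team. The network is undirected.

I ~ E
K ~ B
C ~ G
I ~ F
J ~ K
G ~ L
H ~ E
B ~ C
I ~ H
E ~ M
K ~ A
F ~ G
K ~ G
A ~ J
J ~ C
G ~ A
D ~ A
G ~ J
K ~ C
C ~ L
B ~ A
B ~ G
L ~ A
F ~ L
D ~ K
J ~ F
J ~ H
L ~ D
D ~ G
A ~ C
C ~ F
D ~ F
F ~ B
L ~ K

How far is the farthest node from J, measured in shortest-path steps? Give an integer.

Distances from J: A:1, B:2, C:1, D:2, E:2, F:1, G:1, H:1, I:2, K:1, L:2, M:3.
The largest is 3 (to M), so the eccentricity of J is 3.

3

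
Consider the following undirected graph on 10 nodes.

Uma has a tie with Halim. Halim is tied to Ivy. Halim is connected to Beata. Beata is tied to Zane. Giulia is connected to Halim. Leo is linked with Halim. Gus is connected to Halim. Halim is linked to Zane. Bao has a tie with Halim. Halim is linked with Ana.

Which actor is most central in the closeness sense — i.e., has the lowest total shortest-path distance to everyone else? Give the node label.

Halim

Farness (sum of distances to all others) for each node — Ana:17, Bao:17, Beata:16, Giulia:17, Gus:17, Halim:9, Ivy:17, Leo:17, Uma:17, Zane:16.
The smallest farness is 9, for Halim, so Halim has the highest closeness.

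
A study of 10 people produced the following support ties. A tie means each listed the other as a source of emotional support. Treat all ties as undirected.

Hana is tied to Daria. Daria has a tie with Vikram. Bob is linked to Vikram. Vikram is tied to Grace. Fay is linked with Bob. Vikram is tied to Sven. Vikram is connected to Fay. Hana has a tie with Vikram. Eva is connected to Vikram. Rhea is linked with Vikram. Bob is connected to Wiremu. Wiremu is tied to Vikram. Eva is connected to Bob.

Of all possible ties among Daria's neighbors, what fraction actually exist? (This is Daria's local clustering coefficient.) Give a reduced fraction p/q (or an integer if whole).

Daria's neighbors: Hana and Vikram (k = 2).
Possible neighbor pairs: C(2,2) = 1. Edges among them: Hana–Vikram → e = 1.
Clustering(Daria) = 1/1.

1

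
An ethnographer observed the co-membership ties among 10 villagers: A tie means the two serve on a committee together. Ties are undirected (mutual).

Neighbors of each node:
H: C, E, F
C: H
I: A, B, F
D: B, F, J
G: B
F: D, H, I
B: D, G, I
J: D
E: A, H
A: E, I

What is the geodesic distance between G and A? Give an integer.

3

One shortest route is G – B – I – A, which uses 3 edges, and at distance 2 from G we only reach {D, I}, which does not include A. So d(G,A) = 3.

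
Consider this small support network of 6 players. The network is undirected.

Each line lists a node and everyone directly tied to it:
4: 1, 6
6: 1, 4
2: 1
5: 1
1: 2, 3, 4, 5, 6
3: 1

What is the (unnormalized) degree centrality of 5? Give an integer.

5 is directly tied to 1. That is 1 neighbor, so the degree of 5 is 1.

1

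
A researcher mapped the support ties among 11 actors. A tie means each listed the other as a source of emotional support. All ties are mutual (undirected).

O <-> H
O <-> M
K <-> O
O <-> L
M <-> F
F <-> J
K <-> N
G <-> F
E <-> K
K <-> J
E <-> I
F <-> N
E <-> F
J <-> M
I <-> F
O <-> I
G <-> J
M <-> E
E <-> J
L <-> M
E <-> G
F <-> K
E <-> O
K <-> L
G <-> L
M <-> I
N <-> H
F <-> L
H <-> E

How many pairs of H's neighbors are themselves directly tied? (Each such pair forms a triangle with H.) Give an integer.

H's neighbors: E, N, and O.
Neighbor pairs that are themselves tied: H–E–O. Each forms one triangle with H, for 1 in total.

1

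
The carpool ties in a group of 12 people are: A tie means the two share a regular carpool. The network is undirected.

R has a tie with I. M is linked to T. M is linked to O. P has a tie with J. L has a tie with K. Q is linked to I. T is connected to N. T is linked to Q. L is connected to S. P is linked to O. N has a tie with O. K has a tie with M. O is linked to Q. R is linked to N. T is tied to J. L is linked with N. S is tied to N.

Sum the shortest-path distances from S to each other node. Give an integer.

25

Distances from S: I:3, J:3, K:2, L:1, M:3, N:1, O:2, P:3, Q:3, R:2, T:2.
Sum = 3 + 3 + 2 + 1 + 3 + 1 + 2 + 3 + 3 + 2 + 2 = 25.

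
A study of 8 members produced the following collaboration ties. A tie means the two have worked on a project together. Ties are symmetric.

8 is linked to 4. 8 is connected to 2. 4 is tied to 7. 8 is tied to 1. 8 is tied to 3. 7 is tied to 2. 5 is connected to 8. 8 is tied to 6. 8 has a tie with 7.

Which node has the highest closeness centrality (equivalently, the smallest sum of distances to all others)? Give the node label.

8

Farness (sum of distances to all others) for each node — 1:13, 2:12, 3:13, 4:12, 5:13, 6:13, 7:11, 8:7.
The smallest farness is 7, for 8, so 8 has the highest closeness.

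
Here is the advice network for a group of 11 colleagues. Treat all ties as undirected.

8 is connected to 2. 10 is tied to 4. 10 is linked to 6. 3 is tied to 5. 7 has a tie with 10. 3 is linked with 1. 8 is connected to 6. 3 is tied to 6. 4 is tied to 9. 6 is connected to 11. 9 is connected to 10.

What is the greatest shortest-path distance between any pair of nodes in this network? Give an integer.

4

Eccentricity of each node (its greatest distance to any other): 1:4, 2:4, 3:3, 4:4, 5:4, 6:2, 7:4, 8:3, 9:4, 10:3, 11:3.
The maximum eccentricity is 4, realized for instance by the pair 2–5 via 2 – 8 – 6 – 3 – 5. So the diameter is 4.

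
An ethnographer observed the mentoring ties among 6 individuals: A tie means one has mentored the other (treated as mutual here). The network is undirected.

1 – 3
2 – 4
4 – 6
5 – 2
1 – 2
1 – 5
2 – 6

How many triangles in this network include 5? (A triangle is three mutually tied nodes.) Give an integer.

5's neighbors: 1 and 2.
Neighbor pairs that are themselves tied: 5–1–2. Each forms one triangle with 5, for 1 in total.

1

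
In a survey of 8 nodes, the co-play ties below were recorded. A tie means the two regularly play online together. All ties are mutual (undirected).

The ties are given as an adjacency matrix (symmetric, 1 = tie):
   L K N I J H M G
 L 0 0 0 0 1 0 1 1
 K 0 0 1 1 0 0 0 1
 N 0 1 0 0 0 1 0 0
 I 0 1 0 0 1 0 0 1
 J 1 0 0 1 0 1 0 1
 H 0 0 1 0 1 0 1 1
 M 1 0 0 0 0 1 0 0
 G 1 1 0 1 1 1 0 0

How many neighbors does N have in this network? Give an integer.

2

N is directly tied to H and K. That is 2 neighbors, so the degree of N is 2.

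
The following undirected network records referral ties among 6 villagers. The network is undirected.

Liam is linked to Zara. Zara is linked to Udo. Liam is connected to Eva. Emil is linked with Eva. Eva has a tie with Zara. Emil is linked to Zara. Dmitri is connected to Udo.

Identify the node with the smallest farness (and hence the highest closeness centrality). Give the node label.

Zara

Farness (sum of distances to all others) for each node — Dmitri:12, Emil:9, Eva:8, Liam:9, Udo:8, Zara:6.
The smallest farness is 6, for Zara, so Zara has the highest closeness.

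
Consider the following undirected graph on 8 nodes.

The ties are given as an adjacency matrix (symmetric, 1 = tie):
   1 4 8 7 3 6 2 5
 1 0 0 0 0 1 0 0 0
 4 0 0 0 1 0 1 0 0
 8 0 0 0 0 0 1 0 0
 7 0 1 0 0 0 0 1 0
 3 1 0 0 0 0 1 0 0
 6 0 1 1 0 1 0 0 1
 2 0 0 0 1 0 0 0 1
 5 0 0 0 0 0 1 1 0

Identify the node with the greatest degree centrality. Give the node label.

Degrees — 1:1, 2:2, 3:2, 4:2, 5:2, 6:4, 7:2, 8:1.
The maximum is 4, attained only by 6.

6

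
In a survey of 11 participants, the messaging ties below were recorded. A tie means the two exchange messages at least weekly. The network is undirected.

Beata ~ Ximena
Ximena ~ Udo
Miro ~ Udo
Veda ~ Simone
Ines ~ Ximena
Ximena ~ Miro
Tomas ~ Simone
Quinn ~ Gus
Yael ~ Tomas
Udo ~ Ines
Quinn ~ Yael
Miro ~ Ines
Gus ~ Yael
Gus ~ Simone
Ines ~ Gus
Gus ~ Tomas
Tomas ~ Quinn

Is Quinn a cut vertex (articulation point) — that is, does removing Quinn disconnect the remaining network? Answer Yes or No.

Even without Quinn, every remaining node can still reach every other (the residual graph is connected), so Quinn is not a cut vertex.

No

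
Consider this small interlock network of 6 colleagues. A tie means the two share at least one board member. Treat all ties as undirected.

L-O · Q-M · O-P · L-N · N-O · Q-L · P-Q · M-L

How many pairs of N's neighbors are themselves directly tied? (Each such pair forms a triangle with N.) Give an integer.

N's neighbors: L and O.
Neighbor pairs that are themselves tied: N–L–O. Each forms one triangle with N, for 1 in total.

1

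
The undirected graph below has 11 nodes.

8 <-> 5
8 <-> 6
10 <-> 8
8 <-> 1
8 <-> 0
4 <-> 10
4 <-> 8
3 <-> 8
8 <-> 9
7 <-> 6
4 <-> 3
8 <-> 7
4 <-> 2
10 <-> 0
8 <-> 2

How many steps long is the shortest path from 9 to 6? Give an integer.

One shortest route is 9 – 8 – 6, which uses 2 edges, and 9 and 6 are not directly tied, so nothing shorter exists. So d(9,6) = 2.

2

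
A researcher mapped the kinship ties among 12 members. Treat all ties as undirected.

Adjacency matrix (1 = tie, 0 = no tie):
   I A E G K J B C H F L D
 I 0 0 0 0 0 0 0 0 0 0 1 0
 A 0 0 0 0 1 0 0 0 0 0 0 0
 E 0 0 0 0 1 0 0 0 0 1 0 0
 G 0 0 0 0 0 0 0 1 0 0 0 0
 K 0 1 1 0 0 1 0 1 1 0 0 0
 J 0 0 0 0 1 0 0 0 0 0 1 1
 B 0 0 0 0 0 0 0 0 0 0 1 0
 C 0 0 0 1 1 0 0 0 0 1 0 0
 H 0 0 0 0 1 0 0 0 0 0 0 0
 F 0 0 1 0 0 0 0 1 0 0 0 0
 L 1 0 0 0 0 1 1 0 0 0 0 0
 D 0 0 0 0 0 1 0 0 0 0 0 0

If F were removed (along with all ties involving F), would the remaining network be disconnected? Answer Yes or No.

Even without F, every remaining node can still reach every other (the residual graph is connected), so F is not a cut vertex.

No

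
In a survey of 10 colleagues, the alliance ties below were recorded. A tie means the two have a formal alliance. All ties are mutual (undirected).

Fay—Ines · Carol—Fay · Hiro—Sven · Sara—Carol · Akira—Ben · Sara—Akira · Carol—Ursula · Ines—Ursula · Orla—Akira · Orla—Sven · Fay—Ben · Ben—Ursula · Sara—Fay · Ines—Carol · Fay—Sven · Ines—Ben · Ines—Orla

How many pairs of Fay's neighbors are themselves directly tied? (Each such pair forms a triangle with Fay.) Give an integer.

3

Fay's neighbors: Ben, Carol, Ines, Sara, and Sven.
Neighbor pairs that are themselves tied: Fay–Ben–Ines; Fay–Carol–Ines; Fay–Carol–Sara. Each forms one triangle with Fay, for 3 in total.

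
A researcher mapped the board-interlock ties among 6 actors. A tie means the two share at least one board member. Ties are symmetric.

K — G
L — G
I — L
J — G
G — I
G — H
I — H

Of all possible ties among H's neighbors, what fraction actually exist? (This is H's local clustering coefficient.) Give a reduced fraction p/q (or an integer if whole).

H's neighbors: G and I (k = 2).
Possible neighbor pairs: C(2,2) = 1. Edges among them: G–I → e = 1.
Clustering(H) = 1/1.

1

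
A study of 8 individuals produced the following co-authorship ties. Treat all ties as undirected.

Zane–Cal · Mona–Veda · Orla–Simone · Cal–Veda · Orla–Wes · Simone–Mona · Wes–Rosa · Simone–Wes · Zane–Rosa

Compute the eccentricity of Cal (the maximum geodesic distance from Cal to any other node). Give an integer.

4

Distances from Cal: Mona:2, Orla:4, Rosa:2, Simone:3, Veda:1, Wes:3, Zane:1.
The largest is 4 (to Orla), so the eccentricity of Cal is 4.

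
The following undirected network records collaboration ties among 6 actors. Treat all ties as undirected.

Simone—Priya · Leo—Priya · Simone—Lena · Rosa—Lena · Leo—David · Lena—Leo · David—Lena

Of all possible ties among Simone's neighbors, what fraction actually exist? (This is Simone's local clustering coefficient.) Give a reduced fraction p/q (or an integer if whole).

0

Simone's neighbors: Lena and Priya (k = 2).
Possible neighbor pairs: C(2,2) = 1. Edges among them: none → e = 0.
Clustering(Simone) = 0/1.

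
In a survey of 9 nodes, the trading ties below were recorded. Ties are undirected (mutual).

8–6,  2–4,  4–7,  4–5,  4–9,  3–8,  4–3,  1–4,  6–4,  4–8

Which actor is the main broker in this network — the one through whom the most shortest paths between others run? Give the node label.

4

Unnormalized betweenness of each node: 1:0, 2:0, 3:0, 4:51/2, 5:0, 6:0, 7:0, 8:1/2, 9:0.
4 has the largest value, 51/2, making it the main broker — the node through which the most shortest paths run.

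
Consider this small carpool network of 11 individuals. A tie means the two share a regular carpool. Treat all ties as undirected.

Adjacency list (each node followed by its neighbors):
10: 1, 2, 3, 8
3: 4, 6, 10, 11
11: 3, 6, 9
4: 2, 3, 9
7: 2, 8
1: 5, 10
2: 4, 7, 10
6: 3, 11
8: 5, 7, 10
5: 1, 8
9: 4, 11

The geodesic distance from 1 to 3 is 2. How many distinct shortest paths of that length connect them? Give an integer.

The shortest distance is 2, and the only length-2 path is 1–10–3. So there is exactly 1 shortest path.

1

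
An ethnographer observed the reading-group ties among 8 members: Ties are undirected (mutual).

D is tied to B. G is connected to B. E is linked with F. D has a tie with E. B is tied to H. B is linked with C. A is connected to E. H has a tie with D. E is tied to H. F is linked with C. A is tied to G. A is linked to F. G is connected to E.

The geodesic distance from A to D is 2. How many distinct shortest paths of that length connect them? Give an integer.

The shortest distance is 2, and the only length-2 path is A–E–D. So there is exactly 1 shortest path.

1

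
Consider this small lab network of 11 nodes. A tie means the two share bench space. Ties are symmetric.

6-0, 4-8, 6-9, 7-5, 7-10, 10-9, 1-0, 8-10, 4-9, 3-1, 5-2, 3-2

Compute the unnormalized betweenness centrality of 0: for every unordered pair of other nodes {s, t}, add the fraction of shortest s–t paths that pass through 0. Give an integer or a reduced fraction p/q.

Pairs whose geodesics pass through 0 — 9–1: 1; 9–3: 1; 6–1: 1; 6–3: 1; 6–2: 1; 1–10: 1; 1–8: 2/2; 1–4: 1; 3–4: 1.
All other pairs contribute 0.
Summing the contributions gives betweenness(0) = 9.

9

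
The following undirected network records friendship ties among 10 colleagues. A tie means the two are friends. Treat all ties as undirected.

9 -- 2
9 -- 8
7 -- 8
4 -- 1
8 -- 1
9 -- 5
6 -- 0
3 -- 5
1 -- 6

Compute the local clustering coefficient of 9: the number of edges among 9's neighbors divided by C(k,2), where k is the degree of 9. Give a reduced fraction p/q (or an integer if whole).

9's neighbors: 2, 5, and 8 (k = 3).
Possible neighbor pairs: C(3,2) = 3. Edges among them: none → e = 0.
Clustering(9) = 0/3 = 0.

0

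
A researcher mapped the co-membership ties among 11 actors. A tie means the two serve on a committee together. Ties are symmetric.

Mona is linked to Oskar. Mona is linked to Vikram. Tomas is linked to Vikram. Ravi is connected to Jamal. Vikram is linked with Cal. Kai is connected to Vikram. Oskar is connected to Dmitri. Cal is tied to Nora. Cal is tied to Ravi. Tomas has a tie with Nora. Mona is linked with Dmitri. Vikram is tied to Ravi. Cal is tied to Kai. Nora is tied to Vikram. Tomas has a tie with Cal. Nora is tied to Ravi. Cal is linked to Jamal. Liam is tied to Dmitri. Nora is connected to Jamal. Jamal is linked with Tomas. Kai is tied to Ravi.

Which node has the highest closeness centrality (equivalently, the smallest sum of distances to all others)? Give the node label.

Farness (sum of distances to all others) for each node — Cal:18, Dmitri:24, Jamal:24, Kai:21, Liam:33, Mona:18, Nora:19, Oskar:25, Ravi:19, Tomas:20, Vikram:15.
The smallest farness is 15, for Vikram, so Vikram has the highest closeness.

Vikram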